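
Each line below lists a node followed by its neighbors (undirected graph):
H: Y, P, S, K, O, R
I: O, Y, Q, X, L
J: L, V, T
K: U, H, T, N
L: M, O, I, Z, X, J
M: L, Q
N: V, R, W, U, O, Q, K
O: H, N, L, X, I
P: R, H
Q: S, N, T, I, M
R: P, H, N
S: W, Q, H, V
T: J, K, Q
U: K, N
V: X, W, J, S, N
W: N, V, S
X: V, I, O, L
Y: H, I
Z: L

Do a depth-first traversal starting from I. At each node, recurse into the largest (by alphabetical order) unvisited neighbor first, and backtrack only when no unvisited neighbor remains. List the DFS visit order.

Visit I
I → Y
Y → H
H → S
S → W
W → V
V → X
X → O
O → N
N → U
U → K
K → T
T → Q
Q → M
M → L
L → Z
L → J
N → R
R → P

I, Y, H, S, W, V, X, O, N, U, K, T, Q, M, L, Z, J, R, P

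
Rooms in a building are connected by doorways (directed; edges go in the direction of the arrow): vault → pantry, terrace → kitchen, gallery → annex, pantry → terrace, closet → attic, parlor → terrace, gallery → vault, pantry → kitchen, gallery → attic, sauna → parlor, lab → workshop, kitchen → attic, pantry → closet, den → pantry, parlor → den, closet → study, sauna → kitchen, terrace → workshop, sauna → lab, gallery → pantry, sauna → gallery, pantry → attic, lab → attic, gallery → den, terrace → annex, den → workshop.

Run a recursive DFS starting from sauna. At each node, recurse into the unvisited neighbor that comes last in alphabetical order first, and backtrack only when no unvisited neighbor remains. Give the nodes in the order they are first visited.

sauna → parlor → terrace → workshop → kitchen → attic → annex → den → pantry → closet → study → lab → gallery → vault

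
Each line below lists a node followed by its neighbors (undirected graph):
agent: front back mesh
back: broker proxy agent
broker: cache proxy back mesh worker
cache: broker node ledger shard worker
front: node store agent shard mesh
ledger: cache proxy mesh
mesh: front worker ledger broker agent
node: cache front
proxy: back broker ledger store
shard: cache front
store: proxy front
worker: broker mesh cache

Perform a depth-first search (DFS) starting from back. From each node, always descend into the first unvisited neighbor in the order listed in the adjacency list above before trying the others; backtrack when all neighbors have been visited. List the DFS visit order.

Visit back
back → broker
broker → cache
cache → node
node → front
front → store
store → proxy
proxy → ledger
ledger → mesh
mesh → worker
mesh → agent
front → shard

back -> broker -> cache -> node -> front -> store -> proxy -> ledger -> mesh -> worker -> agent -> shard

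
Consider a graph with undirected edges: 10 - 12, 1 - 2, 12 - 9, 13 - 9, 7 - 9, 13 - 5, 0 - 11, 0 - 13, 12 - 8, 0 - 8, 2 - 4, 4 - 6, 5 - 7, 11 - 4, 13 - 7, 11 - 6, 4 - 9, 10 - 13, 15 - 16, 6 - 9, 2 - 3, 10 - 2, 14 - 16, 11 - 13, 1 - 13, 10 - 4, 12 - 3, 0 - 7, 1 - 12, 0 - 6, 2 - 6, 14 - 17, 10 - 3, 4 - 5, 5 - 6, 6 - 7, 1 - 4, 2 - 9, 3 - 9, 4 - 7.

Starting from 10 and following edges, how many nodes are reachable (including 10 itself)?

BFS from 10 visits: 10, 2, 3, 4, 12, 13, 1, 6, 9, 5, 7, 11, 8, 0
Reachable nodes: 14 of 18 total.

14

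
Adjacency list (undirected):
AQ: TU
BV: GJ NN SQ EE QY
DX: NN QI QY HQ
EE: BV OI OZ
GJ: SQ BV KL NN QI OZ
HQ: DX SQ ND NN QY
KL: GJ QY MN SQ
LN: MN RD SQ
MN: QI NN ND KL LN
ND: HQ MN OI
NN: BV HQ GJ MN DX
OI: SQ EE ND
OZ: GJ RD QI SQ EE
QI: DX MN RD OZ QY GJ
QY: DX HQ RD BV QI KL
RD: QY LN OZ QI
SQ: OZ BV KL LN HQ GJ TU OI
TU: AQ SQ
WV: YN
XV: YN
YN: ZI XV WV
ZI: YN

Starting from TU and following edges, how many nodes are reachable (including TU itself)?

BFS from TU visits: TU, SQ, AQ, OZ, OI, LN, KL, HQ, GJ, BV, RD, QI, EE, ND, MN, QY, NN, DX
Reachable nodes: 18 of 22 total.

18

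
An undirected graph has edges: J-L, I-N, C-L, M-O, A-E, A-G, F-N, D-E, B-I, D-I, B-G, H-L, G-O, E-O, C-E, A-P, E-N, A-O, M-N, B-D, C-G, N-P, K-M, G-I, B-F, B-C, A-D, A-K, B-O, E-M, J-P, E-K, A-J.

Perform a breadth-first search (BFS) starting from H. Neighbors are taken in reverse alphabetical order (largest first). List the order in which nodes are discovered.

H L J C P A G E B N O K D I M F

Visit H; enqueue L → queue [L]
Visit L; enqueue J, C → queue [J, C]
Visit J; enqueue P, A → queue [C, P, A]
Visit C; enqueue G, E, B → queue [P, A, G, E, B]
Visit P; enqueue N → queue [A, G, E, B, N]
Visit A; enqueue O, K, D → queue [G, E, B, N, O, K, D]
Visit G; enqueue I → queue [E, B, N, O, K, D, I]
Visit E; enqueue M → queue [B, N, O, K, D, I, M]
Visit B; enqueue F → queue [N, O, K, D, I, M, F]
Visit N → queue [O, K, D, I, M, F]
Visit O → queue [K, D, I, M, F]
Visit K → queue [D, I, M, F]
Visit D → queue [I, M, F]
Visit I → queue [M, F]
Visit M → queue [F]
Visit F → queue []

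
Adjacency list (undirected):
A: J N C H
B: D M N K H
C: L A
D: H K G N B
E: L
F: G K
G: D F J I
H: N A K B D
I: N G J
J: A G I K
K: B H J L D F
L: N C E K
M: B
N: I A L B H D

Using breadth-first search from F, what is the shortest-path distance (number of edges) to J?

2

Level 0: F
Level 1: G, K
Level 2: B, D, H, I, J, L
Level 3: A, C, E, M, N
J first appears at level 2.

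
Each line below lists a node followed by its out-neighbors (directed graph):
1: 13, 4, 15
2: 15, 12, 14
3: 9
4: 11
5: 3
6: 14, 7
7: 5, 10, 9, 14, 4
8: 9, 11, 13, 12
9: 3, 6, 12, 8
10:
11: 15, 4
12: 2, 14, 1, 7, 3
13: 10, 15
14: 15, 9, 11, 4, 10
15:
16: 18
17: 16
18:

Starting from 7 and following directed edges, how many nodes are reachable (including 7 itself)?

15

BFS from 7 visits: 7, 4, 5, 9, 10, 14, 11, 3, 6, 8, 12, 15, 13, 1, 2
Reachable nodes: 15 of 18 total.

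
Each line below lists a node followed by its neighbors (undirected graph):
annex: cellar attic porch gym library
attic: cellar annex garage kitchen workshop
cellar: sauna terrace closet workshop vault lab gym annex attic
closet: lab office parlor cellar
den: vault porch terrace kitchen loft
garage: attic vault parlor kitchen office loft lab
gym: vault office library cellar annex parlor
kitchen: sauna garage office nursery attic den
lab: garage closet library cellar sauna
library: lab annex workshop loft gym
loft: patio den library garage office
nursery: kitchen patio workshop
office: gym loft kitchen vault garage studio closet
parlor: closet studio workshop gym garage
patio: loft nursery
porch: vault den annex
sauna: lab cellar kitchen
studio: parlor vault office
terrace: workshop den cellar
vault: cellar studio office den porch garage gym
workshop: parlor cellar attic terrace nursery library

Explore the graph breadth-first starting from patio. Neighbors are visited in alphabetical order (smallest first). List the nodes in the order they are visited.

Visit patio; enqueue loft, nursery → queue [loft, nursery]
Visit loft; enqueue den, garage, library, office → queue [nursery, den, garage, library, office]
Visit nursery; enqueue kitchen, workshop → queue [den, garage, library, office, kitchen, workshop]
Visit den; enqueue porch, terrace, vault → queue [garage, library, office, kitchen, workshop, porch, terrace, vault]
Visit garage; enqueue attic, lab, parlor → queue [library, office, kitchen, workshop, porch, terrace, vault, attic, lab, parlor]
Visit library; enqueue annex, gym → queue [office, kitchen, workshop, porch, terrace, vault, attic, lab, parlor, annex, gym]
Visit office; enqueue closet, studio → queue [kitchen, workshop, porch, terrace, vault, attic, lab, parlor, annex, gym, closet, studio]
Visit kitchen; enqueue sauna → queue [workshop, porch, terrace, vault, attic, lab, parlor, annex, gym, closet, studio, sauna]
Visit workshop; enqueue cellar → queue [porch, terrace, vault, attic, lab, parlor, annex, gym, closet, studio, sauna, cellar]
Visit porch → queue [terrace, vault, attic, lab, parlor, annex, gym, closet, studio, sauna, cellar]
Visit terrace → queue [vault, attic, lab, parlor, annex, gym, closet, studio, sauna, cellar]
Visit vault → queue [attic, lab, parlor, annex, gym, closet, studio, sauna, cellar]
Visit attic → queue [lab, parlor, annex, gym, closet, studio, sauna, cellar]
Visit lab → queue [parlor, annex, gym, closet, studio, sauna, cellar]
Visit parlor → queue [annex, gym, closet, studio, sauna, cellar]
Visit annex → queue [gym, closet, studio, sauna, cellar]
Visit gym → queue [closet, studio, sauna, cellar]
Visit closet → queue [studio, sauna, cellar]
Visit studio → queue [sauna, cellar]
Visit sauna → queue [cellar]
Visit cellar → queue []

patio loft nursery den garage library office kitchen workshop porch terrace vault attic lab parlor annex gym closet studio sauna cellar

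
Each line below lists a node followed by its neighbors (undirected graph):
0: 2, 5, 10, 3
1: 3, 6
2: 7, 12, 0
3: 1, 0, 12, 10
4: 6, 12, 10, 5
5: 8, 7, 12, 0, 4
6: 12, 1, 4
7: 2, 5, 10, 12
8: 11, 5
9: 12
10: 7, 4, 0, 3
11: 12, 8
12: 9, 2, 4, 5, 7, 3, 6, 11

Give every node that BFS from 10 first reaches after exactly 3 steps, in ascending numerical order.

8, 9, 11

Level 0: 10
Level 1: 0, 3, 4, 7
Level 2: 1, 2, 5, 6, 12
Level 3: 8, 9, 11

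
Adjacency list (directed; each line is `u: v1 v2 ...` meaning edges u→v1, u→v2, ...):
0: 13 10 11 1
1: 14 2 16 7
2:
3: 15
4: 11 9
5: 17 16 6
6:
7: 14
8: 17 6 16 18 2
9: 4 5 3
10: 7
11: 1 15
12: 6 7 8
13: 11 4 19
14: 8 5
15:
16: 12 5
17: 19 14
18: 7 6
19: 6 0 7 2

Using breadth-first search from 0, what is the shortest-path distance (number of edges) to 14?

Level 0: 0
Level 1: 1, 10, 11, 13
Level 2: 2, 4, 7, 14, 15, 16, 19
Level 3: 5, 6, 8, 9, 12
Level 4: 3, 17, 18
14 first appears at level 2.

2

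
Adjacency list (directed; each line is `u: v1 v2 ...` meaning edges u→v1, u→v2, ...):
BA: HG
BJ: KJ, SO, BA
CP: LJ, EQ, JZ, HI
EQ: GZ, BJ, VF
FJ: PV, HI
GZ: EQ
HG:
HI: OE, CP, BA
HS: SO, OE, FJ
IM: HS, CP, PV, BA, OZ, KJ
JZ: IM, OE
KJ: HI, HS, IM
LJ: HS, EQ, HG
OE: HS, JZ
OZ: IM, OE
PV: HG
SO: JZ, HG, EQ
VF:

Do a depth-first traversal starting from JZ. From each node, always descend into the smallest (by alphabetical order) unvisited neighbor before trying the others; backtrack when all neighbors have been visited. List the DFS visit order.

JZ → IM → BA → HG → CP → EQ → BJ → KJ → HI → OE → HS → FJ → PV → SO → GZ → VF → LJ → OZ

Visit JZ
JZ → IM
IM → BA
BA → HG
IM → CP
CP → EQ
EQ → BJ
BJ → KJ
KJ → HI
HI → OE
OE → HS
HS → FJ
FJ → PV
HS → SO
EQ → GZ
EQ → VF
CP → LJ
IM → OZ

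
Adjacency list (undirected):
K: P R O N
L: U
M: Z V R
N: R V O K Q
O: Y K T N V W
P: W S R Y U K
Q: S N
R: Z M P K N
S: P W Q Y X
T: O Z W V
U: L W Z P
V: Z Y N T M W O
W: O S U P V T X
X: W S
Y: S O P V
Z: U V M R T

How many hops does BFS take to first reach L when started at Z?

2

Level 0: Z
Level 1: M, R, T, U, V
Level 2: K, L, N, O, P, W, Y
Level 3: Q, S, X
L first appears at level 2.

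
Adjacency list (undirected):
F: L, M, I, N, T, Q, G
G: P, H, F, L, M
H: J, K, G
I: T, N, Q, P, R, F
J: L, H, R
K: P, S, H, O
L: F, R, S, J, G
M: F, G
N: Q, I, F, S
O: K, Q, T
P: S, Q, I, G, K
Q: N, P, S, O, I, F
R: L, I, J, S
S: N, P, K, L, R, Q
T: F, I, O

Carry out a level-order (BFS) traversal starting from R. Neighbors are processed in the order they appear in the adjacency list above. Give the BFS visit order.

R L I J S F G T N Q P H K M O

Visit R; enqueue L, I, J, S → queue [L, I, J, S]
Visit L; enqueue F, G → queue [I, J, S, F, G]
Visit I; enqueue T, N, Q, P → queue [J, S, F, G, T, N, Q, P]
Visit J; enqueue H → queue [S, F, G, T, N, Q, P, H]
Visit S; enqueue K → queue [F, G, T, N, Q, P, H, K]
Visit F; enqueue M → queue [G, T, N, Q, P, H, K, M]
Visit G → queue [T, N, Q, P, H, K, M]
Visit T; enqueue O → queue [N, Q, P, H, K, M, O]
Visit N → queue [Q, P, H, K, M, O]
Visit Q → queue [P, H, K, M, O]
Visit P → queue [H, K, M, O]
Visit H → queue [K, M, O]
Visit K → queue [M, O]
Visit M → queue [O]
Visit O → queue []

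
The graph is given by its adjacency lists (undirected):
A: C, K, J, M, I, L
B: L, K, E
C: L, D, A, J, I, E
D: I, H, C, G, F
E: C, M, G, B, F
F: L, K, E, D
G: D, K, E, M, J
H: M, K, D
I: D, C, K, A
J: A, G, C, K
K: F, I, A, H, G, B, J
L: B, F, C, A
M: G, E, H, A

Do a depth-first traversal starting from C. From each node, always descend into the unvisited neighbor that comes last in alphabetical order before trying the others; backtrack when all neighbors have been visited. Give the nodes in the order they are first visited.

C, L, F, K, J, G, M, H, D, I, A, E, B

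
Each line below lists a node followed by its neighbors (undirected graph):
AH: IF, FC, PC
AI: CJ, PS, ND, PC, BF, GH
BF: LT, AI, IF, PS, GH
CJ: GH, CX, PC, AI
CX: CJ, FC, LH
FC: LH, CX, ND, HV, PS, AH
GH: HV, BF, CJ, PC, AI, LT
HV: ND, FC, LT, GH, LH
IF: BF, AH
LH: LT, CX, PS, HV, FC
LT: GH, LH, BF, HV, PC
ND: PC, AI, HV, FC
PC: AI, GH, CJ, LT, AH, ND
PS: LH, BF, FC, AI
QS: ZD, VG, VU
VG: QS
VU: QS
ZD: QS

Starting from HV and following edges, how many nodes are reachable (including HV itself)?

14

BFS from HV visits: HV, ND, FC, LT, GH, LH, PC, AI, CX, PS, AH, BF, CJ, IF
Reachable nodes: 14 of 18 total.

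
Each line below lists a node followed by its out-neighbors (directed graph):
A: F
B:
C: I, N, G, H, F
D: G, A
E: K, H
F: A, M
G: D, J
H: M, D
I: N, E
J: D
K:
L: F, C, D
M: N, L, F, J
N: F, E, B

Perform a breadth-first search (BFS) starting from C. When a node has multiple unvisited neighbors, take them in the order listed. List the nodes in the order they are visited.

C -> I -> N -> G -> H -> F -> E -> B -> D -> J -> M -> A -> K -> L

Visit C; enqueue I, N, G, H, F → queue [I, N, G, H, F]
Visit I; enqueue E → queue [N, G, H, F, E]
Visit N; enqueue B → queue [G, H, F, E, B]
Visit G; enqueue D, J → queue [H, F, E, B, D, J]
Visit H; enqueue M → queue [F, E, B, D, J, M]
Visit F; enqueue A → queue [E, B, D, J, M, A]
Visit E; enqueue K → queue [B, D, J, M, A, K]
Visit B → queue [D, J, M, A, K]
Visit D → queue [J, M, A, K]
Visit J → queue [M, A, K]
Visit M; enqueue L → queue [A, K, L]
Visit A → queue [K, L]
Visit K → queue [L]
Visit L → queue []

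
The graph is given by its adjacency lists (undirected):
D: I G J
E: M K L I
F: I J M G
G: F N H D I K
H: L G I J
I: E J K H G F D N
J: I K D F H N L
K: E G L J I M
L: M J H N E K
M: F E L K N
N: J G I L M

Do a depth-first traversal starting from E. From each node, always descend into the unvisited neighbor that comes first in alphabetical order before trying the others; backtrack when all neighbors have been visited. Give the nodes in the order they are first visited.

E I D G F J H L K M N

Visit E
E → I
I → D
D → G
G → F
F → J
J → H
H → L
L → K
K → M
M → N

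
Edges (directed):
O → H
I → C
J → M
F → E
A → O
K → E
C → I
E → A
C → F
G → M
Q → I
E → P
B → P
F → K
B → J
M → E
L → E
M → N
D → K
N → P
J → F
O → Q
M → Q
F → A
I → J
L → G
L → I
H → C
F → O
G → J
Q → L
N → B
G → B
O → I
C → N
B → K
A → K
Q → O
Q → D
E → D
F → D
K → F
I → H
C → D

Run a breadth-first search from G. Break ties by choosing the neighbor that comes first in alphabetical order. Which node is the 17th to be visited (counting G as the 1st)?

Visit G; enqueue B, J, M → queue [B, J, M]
Visit B; enqueue K, P → queue [J, M, K, P]
Visit J; enqueue F → queue [M, K, P, F]
Visit M; enqueue E, N, Q → queue [K, P, F, E, N, Q]
Visit K → queue [P, F, E, N, Q]
Visit P → queue [F, E, N, Q]
Visit F; enqueue A, D, O → queue [E, N, Q, A, D, O]
Visit E → queue [N, Q, A, D, O]
Visit N → queue [Q, A, D, O]
Visit Q; enqueue I, L → queue [A, D, O, I, L]
Visit A → queue [D, O, I, L]
Visit D → queue [O, I, L]
Visit O; enqueue H → queue [I, L, H]
Visit I; enqueue C → queue [L, H, C]
Visit L → queue [H, C]
Visit H → queue [C]
Visit C → queue []

Visit order: G, B, J, M, K, P, F, E, N, Q, A, D, O, I, L, H, C

C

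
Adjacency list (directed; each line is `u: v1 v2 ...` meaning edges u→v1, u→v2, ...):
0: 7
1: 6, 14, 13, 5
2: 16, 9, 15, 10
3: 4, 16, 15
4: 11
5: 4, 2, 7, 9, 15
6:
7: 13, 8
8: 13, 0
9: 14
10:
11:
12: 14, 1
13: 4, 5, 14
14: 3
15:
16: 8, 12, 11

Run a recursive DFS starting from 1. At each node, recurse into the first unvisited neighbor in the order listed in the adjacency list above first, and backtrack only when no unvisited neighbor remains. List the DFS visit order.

1, 6, 14, 3, 4, 11, 16, 8, 13, 5, 2, 9, 15, 10, 7, 0, 12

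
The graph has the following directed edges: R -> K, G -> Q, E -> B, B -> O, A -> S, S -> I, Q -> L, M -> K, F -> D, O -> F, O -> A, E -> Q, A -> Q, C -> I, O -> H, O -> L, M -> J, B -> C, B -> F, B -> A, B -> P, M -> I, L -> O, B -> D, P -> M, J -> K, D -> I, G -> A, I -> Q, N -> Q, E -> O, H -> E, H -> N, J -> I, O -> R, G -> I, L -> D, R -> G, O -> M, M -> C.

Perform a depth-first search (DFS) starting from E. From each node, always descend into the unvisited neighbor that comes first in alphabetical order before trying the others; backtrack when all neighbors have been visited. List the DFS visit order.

E → B → A → Q → L → D → I → O → F → H → N → M → C → J → K → R → G → S → P

Visit E
E → B
B → A
A → Q
Q → L
L → D
D → I
L → O
O → F
O → H
H → N
O → M
M → C
M → J
J → K
O → R
R → G
A → S
B → P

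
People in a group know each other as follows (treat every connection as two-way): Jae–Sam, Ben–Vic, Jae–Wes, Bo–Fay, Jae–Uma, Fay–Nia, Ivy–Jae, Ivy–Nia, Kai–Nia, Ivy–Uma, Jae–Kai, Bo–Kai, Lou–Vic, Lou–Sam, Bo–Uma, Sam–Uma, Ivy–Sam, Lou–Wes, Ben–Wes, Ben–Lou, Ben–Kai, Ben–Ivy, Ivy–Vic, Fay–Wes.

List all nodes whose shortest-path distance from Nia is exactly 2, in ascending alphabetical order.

Ben, Bo, Jae, Sam, Uma, Vic, Wes

Level 0: Nia
Level 1: Fay, Ivy, Kai
Level 2: Ben, Bo, Jae, Sam, Uma, Vic, Wes
Level 3: Lou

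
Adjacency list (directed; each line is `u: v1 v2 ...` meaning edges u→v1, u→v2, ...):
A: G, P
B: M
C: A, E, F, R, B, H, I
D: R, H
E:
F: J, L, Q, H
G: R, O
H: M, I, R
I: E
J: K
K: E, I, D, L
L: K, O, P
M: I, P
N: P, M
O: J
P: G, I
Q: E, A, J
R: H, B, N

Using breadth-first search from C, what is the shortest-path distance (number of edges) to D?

4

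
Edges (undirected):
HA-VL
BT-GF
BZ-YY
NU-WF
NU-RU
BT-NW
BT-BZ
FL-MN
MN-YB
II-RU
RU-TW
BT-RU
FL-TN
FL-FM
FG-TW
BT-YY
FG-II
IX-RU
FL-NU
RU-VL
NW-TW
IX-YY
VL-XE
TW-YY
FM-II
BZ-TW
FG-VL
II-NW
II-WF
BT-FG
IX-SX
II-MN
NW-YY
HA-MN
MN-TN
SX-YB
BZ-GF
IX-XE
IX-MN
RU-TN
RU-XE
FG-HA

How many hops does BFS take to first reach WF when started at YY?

3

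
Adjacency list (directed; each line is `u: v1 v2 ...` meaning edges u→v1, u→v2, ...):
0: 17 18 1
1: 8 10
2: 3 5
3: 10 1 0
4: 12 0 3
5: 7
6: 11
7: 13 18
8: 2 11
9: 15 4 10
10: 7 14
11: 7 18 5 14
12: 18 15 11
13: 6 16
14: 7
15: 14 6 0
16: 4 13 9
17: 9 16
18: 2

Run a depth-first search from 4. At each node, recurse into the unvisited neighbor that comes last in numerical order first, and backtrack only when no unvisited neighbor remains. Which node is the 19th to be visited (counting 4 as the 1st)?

Visit 4
4 → 12
12 → 18
18 → 2
2 → 5
5 → 7
7 → 13
13 → 16
16 → 9
9 → 15
15 → 14
15 → 6
6 → 11
15 → 0
0 → 17
0 → 1
1 → 10
1 → 8
2 → 3

Visit order: 4, 12, 18, 2, 5, 7, 13, 16, 9, 15, 14, 6, 11, 0, 17, 1, 10, 8, 3

3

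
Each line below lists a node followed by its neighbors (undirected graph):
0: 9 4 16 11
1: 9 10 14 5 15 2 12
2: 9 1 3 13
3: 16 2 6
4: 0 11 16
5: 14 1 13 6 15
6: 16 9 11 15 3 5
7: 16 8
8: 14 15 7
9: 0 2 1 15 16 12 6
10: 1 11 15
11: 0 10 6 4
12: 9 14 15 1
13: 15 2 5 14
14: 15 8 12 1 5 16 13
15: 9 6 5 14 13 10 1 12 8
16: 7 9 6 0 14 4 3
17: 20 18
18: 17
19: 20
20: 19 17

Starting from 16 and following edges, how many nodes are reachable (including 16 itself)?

17

BFS from 16 visits: 16, 14, 9, 7, 6, 4, 3, 0, 15, 13, 12, 8, 5, 1, 2, 11, 10
Reachable nodes: 17 of 21 total.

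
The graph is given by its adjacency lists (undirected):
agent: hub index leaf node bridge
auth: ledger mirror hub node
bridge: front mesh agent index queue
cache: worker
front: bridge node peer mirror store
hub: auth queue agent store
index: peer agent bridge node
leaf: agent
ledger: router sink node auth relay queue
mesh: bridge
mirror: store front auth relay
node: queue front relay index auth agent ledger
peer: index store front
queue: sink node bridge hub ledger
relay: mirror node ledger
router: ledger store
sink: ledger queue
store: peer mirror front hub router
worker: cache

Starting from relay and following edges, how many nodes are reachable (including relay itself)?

17

BFS from relay visits: relay, mirror, node, ledger, store, front, auth, queue, index, agent, router, sink, peer, hub, bridge, leaf, mesh
Reachable nodes: 17 of 19 total.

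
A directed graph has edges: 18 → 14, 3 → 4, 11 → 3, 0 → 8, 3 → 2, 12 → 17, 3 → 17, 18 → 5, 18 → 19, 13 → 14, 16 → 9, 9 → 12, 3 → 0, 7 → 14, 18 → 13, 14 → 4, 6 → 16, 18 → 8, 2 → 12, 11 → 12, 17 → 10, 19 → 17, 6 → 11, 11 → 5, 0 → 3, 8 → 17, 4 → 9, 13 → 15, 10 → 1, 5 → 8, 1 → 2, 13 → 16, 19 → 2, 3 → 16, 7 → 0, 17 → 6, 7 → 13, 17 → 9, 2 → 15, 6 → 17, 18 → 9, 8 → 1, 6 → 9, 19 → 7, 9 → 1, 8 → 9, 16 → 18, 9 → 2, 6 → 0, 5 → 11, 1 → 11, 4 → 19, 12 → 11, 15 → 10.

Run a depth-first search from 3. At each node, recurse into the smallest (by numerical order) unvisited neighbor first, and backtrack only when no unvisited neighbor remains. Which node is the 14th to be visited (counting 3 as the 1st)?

Visit 3
3 → 0
0 → 8
8 → 1
1 → 2
2 → 12
12 → 11
11 → 5
12 → 17
17 → 6
6 → 9
6 → 16
16 → 18
18 → 13
13 → 14
14 → 4
4 → 19
19 → 7
13 → 15
15 → 10

Visit order: 3, 0, 8, 1, 2, 12, 11, 5, 17, 6, 9, 16, 18, 13, 14, 4, 19, 7, 15, 10

13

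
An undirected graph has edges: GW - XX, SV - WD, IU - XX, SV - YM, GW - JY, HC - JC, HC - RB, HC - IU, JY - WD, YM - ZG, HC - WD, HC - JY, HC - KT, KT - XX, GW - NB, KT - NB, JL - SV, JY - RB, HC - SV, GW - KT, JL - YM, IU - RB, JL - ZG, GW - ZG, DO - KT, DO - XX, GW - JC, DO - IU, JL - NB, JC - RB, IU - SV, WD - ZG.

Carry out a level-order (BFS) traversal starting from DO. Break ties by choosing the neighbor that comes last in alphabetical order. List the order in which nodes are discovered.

DO -> XX -> KT -> IU -> GW -> NB -> HC -> SV -> RB -> ZG -> JY -> JC -> JL -> WD -> YM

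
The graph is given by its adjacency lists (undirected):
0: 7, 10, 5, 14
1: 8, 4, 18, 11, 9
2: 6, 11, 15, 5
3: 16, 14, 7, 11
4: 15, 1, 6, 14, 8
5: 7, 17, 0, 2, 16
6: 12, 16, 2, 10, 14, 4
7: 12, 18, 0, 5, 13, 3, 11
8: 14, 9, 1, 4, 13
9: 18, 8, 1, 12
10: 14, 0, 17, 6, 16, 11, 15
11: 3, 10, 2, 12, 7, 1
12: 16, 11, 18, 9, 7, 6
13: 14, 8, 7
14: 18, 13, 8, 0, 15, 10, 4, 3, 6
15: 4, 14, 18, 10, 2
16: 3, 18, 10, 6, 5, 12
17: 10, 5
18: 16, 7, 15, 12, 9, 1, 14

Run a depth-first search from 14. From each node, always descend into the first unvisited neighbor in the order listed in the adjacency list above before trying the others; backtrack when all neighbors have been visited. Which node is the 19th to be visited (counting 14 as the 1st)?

Visit 14
14 → 18
18 → 16
16 → 3
3 → 7
7 → 12
12 → 11
11 → 10
10 → 0
0 → 5
5 → 17
5 → 2
2 → 6
6 → 4
4 → 15
4 → 1
1 → 8
8 → 9
8 → 13

Visit order: 14, 18, 16, 3, 7, 12, 11, 10, 0, 5, 17, 2, 6, 4, 15, 1, 8, 9, 13

13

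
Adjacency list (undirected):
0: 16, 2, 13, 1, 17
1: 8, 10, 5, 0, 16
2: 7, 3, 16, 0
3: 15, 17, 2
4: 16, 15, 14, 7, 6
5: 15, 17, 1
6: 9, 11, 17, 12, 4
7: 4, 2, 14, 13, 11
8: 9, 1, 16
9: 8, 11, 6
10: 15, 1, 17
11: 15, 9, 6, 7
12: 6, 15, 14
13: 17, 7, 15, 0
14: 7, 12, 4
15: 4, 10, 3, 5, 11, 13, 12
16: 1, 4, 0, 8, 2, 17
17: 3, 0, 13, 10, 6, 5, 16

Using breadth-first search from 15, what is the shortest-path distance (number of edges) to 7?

Level 0: 15
Level 1: 3, 4, 5, 10, 11, 12, 13
Level 2: 0, 1, 2, 6, 7, 9, 14, 16, 17
Level 3: 8
7 first appears at level 2.

2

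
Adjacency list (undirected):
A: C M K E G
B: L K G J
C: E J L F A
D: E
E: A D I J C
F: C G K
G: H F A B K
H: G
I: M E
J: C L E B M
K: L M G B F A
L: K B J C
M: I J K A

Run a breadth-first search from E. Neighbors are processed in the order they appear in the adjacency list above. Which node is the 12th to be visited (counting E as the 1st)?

Visit E; enqueue A, D, I, J, C → queue [A, D, I, J, C]
Visit A; enqueue M, K, G → queue [D, I, J, C, M, K, G]
Visit D → queue [I, J, C, M, K, G]
Visit I → queue [J, C, M, K, G]
Visit J; enqueue L, B → queue [C, M, K, G, L, B]
Visit C; enqueue F → queue [M, K, G, L, B, F]
Visit M → queue [K, G, L, B, F]
Visit K → queue [G, L, B, F]
Visit G; enqueue H → queue [L, B, F, H]
Visit L → queue [B, F, H]
Visit B → queue [F, H]
Visit F → queue [H]
Visit H → queue []

Visit order: E, A, D, I, J, C, M, K, G, L, B, F, H

F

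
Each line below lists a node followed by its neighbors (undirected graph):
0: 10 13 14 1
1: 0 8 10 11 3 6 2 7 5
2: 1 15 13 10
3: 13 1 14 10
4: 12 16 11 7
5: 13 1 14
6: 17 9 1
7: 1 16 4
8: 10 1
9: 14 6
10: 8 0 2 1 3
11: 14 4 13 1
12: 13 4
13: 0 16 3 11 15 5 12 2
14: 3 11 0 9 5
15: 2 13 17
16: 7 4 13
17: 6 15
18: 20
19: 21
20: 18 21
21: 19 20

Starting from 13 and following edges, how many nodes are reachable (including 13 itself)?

BFS from 13 visits: 13, 0, 2, 3, 5, 11, 12, 15, 16, 1, 10, 14, 4, 17, 7, 6, 8, 9
Reachable nodes: 18 of 22 total.

18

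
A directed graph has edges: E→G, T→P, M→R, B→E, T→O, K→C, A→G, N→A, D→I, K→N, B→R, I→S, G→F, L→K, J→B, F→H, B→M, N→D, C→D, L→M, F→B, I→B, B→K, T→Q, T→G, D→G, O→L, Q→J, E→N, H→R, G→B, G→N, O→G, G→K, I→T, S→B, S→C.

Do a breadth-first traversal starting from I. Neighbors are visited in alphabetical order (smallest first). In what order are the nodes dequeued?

Visit I; enqueue B, S, T → queue [B, S, T]
Visit B; enqueue E, K, M, R → queue [S, T, E, K, M, R]
Visit S; enqueue C → queue [T, E, K, M, R, C]
Visit T; enqueue G, O, P, Q → queue [E, K, M, R, C, G, O, P, Q]
Visit E; enqueue N → queue [K, M, R, C, G, O, P, Q, N]
Visit K → queue [M, R, C, G, O, P, Q, N]
Visit M → queue [R, C, G, O, P, Q, N]
Visit R → queue [C, G, O, P, Q, N]
Visit C; enqueue D → queue [G, O, P, Q, N, D]
Visit G; enqueue F → queue [O, P, Q, N, D, F]
Visit O; enqueue L → queue [P, Q, N, D, F, L]
Visit P → queue [Q, N, D, F, L]
Visit Q; enqueue J → queue [N, D, F, L, J]
Visit N; enqueue A → queue [D, F, L, J, A]
Visit D → queue [F, L, J, A]
Visit F; enqueue H → queue [L, J, A, H]
Visit L → queue [J, A, H]
Visit J → queue [A, H]
Visit A → queue [H]
Visit H → queue []

I -> B -> S -> T -> E -> K -> M -> R -> C -> G -> O -> P -> Q -> N -> D -> F -> L -> J -> A -> H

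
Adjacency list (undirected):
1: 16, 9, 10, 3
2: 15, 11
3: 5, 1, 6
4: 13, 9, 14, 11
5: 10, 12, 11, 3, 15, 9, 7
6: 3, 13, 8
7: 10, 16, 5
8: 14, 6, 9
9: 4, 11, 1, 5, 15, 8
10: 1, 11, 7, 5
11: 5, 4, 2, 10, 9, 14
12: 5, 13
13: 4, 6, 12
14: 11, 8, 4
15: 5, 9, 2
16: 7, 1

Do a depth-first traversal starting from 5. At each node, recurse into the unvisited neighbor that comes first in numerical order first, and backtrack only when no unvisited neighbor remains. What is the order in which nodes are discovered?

5 3 1 9 4 11 2 15 10 7 16 14 8 6 13 12

Visit 5
5 → 3
3 → 1
1 → 9
9 → 4
4 → 11
11 → 2
2 → 15
11 → 10
10 → 7
7 → 16
11 → 14
14 → 8
8 → 6
6 → 13
13 → 12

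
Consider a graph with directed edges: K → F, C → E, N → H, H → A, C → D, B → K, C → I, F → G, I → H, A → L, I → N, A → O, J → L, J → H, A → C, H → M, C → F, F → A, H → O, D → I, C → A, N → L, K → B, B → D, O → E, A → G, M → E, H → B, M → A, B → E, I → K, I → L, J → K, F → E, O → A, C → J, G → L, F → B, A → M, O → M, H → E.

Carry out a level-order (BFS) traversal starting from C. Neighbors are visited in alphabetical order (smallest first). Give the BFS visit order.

Visit C; enqueue A, D, E, F, I, J → queue [A, D, E, F, I, J]
Visit A; enqueue G, L, M, O → queue [D, E, F, I, J, G, L, M, O]
Visit D → queue [E, F, I, J, G, L, M, O]
Visit E → queue [F, I, J, G, L, M, O]
Visit F; enqueue B → queue [I, J, G, L, M, O, B]
Visit I; enqueue H, K, N → queue [J, G, L, M, O, B, H, K, N]
Visit J → queue [G, L, M, O, B, H, K, N]
Visit G → queue [L, M, O, B, H, K, N]
Visit L → queue [M, O, B, H, K, N]
Visit M → queue [O, B, H, K, N]
Visit O → queue [B, H, K, N]
Visit B → queue [H, K, N]
Visit H → queue [K, N]
Visit K → queue [N]
Visit N → queue []

C, A, D, E, F, I, J, G, L, M, O, B, H, K, N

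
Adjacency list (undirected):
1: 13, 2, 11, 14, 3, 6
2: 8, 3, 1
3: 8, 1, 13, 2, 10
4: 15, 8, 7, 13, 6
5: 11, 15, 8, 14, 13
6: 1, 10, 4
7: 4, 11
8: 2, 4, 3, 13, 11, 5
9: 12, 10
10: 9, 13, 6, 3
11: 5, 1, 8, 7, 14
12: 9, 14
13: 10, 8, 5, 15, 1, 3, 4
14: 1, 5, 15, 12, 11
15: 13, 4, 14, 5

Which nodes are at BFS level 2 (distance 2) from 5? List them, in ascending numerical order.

1, 2, 3, 4, 7, 10, 12

Level 0: 5
Level 1: 8, 11, 13, 14, 15
Level 2: 1, 2, 3, 4, 7, 10, 12
Level 3: 6, 9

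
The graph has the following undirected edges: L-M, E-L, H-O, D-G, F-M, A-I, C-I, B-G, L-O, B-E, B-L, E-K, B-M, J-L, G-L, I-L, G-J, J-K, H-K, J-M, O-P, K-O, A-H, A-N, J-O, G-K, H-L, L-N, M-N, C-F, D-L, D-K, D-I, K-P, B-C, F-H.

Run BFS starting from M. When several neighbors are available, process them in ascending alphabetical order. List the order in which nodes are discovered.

Visit M; enqueue B, F, J, L, N → queue [B, F, J, L, N]
Visit B; enqueue C, E, G → queue [F, J, L, N, C, E, G]
Visit F; enqueue H → queue [J, L, N, C, E, G, H]
Visit J; enqueue K, O → queue [L, N, C, E, G, H, K, O]
Visit L; enqueue D, I → queue [N, C, E, G, H, K, O, D, I]
Visit N; enqueue A → queue [C, E, G, H, K, O, D, I, A]
Visit C → queue [E, G, H, K, O, D, I, A]
Visit E → queue [G, H, K, O, D, I, A]
Visit G → queue [H, K, O, D, I, A]
Visit H → queue [K, O, D, I, A]
Visit K; enqueue P → queue [O, D, I, A, P]
Visit O → queue [D, I, A, P]
Visit D → queue [I, A, P]
Visit I → queue [A, P]
Visit A → queue [P]
Visit P → queue []

M B F J L N C E G H K O D I A P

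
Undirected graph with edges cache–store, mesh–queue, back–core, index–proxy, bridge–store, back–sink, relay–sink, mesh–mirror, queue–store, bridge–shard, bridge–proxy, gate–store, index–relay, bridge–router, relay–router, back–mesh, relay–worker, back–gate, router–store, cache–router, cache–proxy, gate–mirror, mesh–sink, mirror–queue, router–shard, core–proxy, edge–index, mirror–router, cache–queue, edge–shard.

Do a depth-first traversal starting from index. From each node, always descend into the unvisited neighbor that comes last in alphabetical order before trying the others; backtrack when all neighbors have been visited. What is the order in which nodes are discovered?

Visit index
index → relay
relay → worker
relay → sink
sink → mesh
mesh → queue
queue → store
store → router
router → shard
shard → edge
shard → bridge
bridge → proxy
proxy → core
core → back
back → gate
gate → mirror
proxy → cache

index, relay, worker, sink, mesh, queue, store, router, shard, edge, bridge, proxy, core, back, gate, mirror, cache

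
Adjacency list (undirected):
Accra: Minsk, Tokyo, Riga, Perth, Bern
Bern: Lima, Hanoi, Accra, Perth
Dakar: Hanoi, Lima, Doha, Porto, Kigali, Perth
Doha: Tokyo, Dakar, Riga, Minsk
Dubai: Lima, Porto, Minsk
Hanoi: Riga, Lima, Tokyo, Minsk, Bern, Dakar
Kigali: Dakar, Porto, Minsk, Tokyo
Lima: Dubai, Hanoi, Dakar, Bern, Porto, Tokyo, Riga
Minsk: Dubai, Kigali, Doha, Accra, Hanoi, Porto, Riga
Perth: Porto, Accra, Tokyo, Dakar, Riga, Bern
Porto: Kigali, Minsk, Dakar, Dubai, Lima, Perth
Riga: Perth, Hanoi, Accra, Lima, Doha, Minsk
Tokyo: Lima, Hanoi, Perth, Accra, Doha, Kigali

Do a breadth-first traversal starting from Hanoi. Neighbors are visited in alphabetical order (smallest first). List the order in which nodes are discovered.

Hanoi → Bern → Dakar → Lima → Minsk → Riga → Tokyo → Accra → Perth → Doha → Kigali → Porto → Dubai

Visit Hanoi; enqueue Bern, Dakar, Lima, Minsk, Riga, Tokyo → queue [Bern, Dakar, Lima, Minsk, Riga, Tokyo]
Visit Bern; enqueue Accra, Perth → queue [Dakar, Lima, Minsk, Riga, Tokyo, Accra, Perth]
Visit Dakar; enqueue Doha, Kigali, Porto → queue [Lima, Minsk, Riga, Tokyo, Accra, Perth, Doha, Kigali, Porto]
Visit Lima; enqueue Dubai → queue [Minsk, Riga, Tokyo, Accra, Perth, Doha, Kigali, Porto, Dubai]
Visit Minsk → queue [Riga, Tokyo, Accra, Perth, Doha, Kigali, Porto, Dubai]
Visit Riga → queue [Tokyo, Accra, Perth, Doha, Kigali, Porto, Dubai]
Visit Tokyo → queue [Accra, Perth, Doha, Kigali, Porto, Dubai]
Visit Accra → queue [Perth, Doha, Kigali, Porto, Dubai]
Visit Perth → queue [Doha, Kigali, Porto, Dubai]
Visit Doha → queue [Kigali, Porto, Dubai]
Visit Kigali → queue [Porto, Dubai]
Visit Porto → queue [Dubai]
Visit Dubai → queue []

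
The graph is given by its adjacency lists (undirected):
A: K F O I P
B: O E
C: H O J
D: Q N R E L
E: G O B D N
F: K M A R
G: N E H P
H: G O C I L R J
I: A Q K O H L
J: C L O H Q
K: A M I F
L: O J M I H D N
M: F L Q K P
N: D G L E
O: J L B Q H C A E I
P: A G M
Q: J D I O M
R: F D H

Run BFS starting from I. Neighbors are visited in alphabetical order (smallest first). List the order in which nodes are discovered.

I, A, H, K, L, O, Q, F, P, C, G, J, R, M, D, N, B, E

Visit I; enqueue A, H, K, L, O, Q → queue [A, H, K, L, O, Q]
Visit A; enqueue F, P → queue [H, K, L, O, Q, F, P]
Visit H; enqueue C, G, J, R → queue [K, L, O, Q, F, P, C, G, J, R]
Visit K; enqueue M → queue [L, O, Q, F, P, C, G, J, R, M]
Visit L; enqueue D, N → queue [O, Q, F, P, C, G, J, R, M, D, N]
Visit O; enqueue B, E → queue [Q, F, P, C, G, J, R, M, D, N, B, E]
Visit Q → queue [F, P, C, G, J, R, M, D, N, B, E]
Visit F → queue [P, C, G, J, R, M, D, N, B, E]
Visit P → queue [C, G, J, R, M, D, N, B, E]
Visit C → queue [G, J, R, M, D, N, B, E]
Visit G → queue [J, R, M, D, N, B, E]
Visit J → queue [R, M, D, N, B, E]
Visit R → queue [M, D, N, B, E]
Visit M → queue [D, N, B, E]
Visit D → queue [N, B, E]
Visit N → queue [B, E]
Visit B → queue [E]
Visit E → queue []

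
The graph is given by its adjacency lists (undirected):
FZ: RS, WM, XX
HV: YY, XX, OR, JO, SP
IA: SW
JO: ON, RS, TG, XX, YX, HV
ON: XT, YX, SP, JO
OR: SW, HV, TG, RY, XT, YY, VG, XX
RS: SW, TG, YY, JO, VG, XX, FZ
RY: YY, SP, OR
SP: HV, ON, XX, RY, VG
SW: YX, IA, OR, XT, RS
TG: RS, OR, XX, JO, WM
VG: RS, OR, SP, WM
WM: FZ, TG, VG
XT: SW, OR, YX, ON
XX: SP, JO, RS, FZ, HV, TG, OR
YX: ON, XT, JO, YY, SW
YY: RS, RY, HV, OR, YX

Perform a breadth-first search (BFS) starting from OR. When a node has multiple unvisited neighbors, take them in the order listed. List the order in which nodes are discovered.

OR SW HV TG RY XT YY VG XX YX IA RS JO SP WM ON FZ

Visit OR; enqueue SW, HV, TG, RY, XT, YY, VG, XX → queue [SW, HV, TG, RY, XT, YY, VG, XX]
Visit SW; enqueue YX, IA, RS → queue [HV, TG, RY, XT, YY, VG, XX, YX, IA, RS]
Visit HV; enqueue JO, SP → queue [TG, RY, XT, YY, VG, XX, YX, IA, RS, JO, SP]
Visit TG; enqueue WM → queue [RY, XT, YY, VG, XX, YX, IA, RS, JO, SP, WM]
Visit RY → queue [XT, YY, VG, XX, YX, IA, RS, JO, SP, WM]
Visit XT; enqueue ON → queue [YY, VG, XX, YX, IA, RS, JO, SP, WM, ON]
Visit YY → queue [VG, XX, YX, IA, RS, JO, SP, WM, ON]
Visit VG → queue [XX, YX, IA, RS, JO, SP, WM, ON]
Visit XX; enqueue FZ → queue [YX, IA, RS, JO, SP, WM, ON, FZ]
Visit YX → queue [IA, RS, JO, SP, WM, ON, FZ]
Visit IA → queue [RS, JO, SP, WM, ON, FZ]
Visit RS → queue [JO, SP, WM, ON, FZ]
Visit JO → queue [SP, WM, ON, FZ]
Visit SP → queue [WM, ON, FZ]
Visit WM → queue [ON, FZ]
Visit ON → queue [FZ]
Visit FZ → queue []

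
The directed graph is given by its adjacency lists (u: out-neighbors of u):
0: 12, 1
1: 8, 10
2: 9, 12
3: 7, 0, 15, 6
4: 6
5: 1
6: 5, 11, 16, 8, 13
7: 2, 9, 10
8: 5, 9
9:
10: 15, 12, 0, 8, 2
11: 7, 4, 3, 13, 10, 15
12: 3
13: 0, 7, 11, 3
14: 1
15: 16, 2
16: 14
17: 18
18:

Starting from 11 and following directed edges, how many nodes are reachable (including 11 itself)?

BFS from 11 visits: 11, 3, 4, 7, 10, 13, 15, 0, 6, 2, 9, 8, 12, 16, 1, 5, 14
Reachable nodes: 17 of 19 total.

17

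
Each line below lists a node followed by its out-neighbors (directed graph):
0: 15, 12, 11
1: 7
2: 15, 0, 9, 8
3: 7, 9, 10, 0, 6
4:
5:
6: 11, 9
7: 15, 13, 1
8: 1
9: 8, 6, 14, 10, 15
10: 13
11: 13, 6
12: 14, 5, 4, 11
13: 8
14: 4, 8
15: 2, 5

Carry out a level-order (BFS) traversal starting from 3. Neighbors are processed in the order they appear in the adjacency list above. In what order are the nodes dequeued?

Visit 3; enqueue 7, 9, 10, 0, 6 → queue [7, 9, 10, 0, 6]
Visit 7; enqueue 15, 13, 1 → queue [9, 10, 0, 6, 15, 13, 1]
Visit 9; enqueue 8, 14 → queue [10, 0, 6, 15, 13, 1, 8, 14]
Visit 10 → queue [0, 6, 15, 13, 1, 8, 14]
Visit 0; enqueue 12, 11 → queue [6, 15, 13, 1, 8, 14, 12, 11]
Visit 6 → queue [15, 13, 1, 8, 14, 12, 11]
Visit 15; enqueue 2, 5 → queue [13, 1, 8, 14, 12, 11, 2, 5]
Visit 13 → queue [1, 8, 14, 12, 11, 2, 5]
Visit 1 → queue [8, 14, 12, 11, 2, 5]
Visit 8 → queue [14, 12, 11, 2, 5]
Visit 14; enqueue 4 → queue [12, 11, 2, 5, 4]
Visit 12 → queue [11, 2, 5, 4]
Visit 11 → queue [2, 5, 4]
Visit 2 → queue [5, 4]
Visit 5 → queue [4]
Visit 4 → queue []

3 → 7 → 9 → 10 → 0 → 6 → 15 → 13 → 1 → 8 → 14 → 12 → 11 → 2 → 5 → 4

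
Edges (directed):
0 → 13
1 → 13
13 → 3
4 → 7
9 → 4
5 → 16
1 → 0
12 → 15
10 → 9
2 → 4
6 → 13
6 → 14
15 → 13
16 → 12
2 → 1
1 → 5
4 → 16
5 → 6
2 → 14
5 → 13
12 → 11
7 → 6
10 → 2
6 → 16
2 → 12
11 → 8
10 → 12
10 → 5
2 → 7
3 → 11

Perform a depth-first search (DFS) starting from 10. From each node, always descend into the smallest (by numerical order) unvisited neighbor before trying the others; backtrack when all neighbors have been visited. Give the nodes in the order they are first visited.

Visit 10
10 → 2
2 → 1
1 → 0
0 → 13
13 → 3
3 → 11
11 → 8
1 → 5
5 → 6
6 → 14
6 → 16
16 → 12
12 → 15
2 → 4
4 → 7
10 → 9

10, 2, 1, 0, 13, 3, 11, 8, 5, 6, 14, 16, 12, 15, 4, 7, 9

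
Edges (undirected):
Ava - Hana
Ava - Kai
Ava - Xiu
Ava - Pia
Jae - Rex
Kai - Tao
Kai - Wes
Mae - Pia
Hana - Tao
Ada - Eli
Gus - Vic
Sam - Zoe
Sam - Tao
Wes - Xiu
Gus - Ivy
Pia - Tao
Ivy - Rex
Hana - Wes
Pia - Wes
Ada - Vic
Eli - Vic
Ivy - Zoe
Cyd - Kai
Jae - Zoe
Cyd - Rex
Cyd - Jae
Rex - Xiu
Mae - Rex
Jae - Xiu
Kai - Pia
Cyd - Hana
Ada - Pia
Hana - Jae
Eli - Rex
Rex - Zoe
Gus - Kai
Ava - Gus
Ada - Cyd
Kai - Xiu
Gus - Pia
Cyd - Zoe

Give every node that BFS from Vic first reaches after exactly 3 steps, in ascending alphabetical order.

Hana, Jae, Mae, Tao, Wes, Xiu, Zoe

Level 0: Vic
Level 1: Ada, Eli, Gus
Level 2: Ava, Cyd, Ivy, Kai, Pia, Rex
Level 3: Hana, Jae, Mae, Tao, Wes, Xiu, Zoe
Level 4: Sam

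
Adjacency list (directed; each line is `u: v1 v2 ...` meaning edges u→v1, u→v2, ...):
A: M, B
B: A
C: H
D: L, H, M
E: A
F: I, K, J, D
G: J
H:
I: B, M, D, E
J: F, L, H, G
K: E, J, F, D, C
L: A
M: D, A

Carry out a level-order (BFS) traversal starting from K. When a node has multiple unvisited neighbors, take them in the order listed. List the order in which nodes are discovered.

Visit K; enqueue E, J, F, D, C → queue [E, J, F, D, C]
Visit E; enqueue A → queue [J, F, D, C, A]
Visit J; enqueue L, H, G → queue [F, D, C, A, L, H, G]
Visit F; enqueue I → queue [D, C, A, L, H, G, I]
Visit D; enqueue M → queue [C, A, L, H, G, I, M]
Visit C → queue [A, L, H, G, I, M]
Visit A; enqueue B → queue [L, H, G, I, M, B]
Visit L → queue [H, G, I, M, B]
Visit H → queue [G, I, M, B]
Visit G → queue [I, M, B]
Visit I → queue [M, B]
Visit M → queue [B]
Visit B → queue []

K E J F D C A L H G I M B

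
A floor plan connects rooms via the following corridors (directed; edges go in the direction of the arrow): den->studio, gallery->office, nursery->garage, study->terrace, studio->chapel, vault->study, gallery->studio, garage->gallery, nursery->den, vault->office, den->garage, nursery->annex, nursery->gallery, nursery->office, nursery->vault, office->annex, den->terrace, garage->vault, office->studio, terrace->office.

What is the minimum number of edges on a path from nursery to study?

Level 0: nursery
Level 1: annex, den, gallery, garage, office, vault
Level 2: studio, study, terrace
Level 3: chapel
study first appears at level 2.

2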